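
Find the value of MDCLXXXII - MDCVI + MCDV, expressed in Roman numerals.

MDCLXXXII = 1682, MDCVI = 1606, MCDV = 1405
1682 - 1606 = 76
76 + 1405 = 1481

MCDLXXXI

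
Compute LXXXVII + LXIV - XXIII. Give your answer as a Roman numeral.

LXXXVII = 87, LXIV = 64, XXIII = 23
87 + 64 = 151
151 - 23 = 128

CXXVIII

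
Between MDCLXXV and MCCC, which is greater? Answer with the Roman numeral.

MDCLXXV = 1675
MCCC = 1300
1675 is larger

MDCLXXV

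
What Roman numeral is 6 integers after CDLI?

CDLI = 451
451 + 6 = 457

CDLVII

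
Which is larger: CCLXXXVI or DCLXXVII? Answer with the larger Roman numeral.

CCLXXXVI = 286
DCLXXVII = 677
677 is larger

DCLXXVII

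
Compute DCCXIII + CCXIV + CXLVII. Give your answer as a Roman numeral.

DCCXIII = 713, CCXIV = 214, CXLVII = 147
713 + 214 = 927
927 + 147 = 1074

MLXXIV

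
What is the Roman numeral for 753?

Convert 753 to Roman numerals:
  753 contains 1×500 (D)
  253 contains 2×100 (CC)
  53 contains 1×50 (L)
  3 contains 3×1 (III)

DCCLIII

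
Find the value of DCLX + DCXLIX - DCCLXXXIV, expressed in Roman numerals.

DCLX = 660, DCXLIX = 649, DCCLXXXIV = 784
660 + 649 = 1309
1309 - 784 = 525

DXXV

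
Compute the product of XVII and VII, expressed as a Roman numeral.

XVII = 17
VII = 7
17 × 7 = 119

CXIX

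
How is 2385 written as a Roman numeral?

Convert 2385 to Roman numerals:
  2385 contains 2×1000 (MM)
  385 contains 3×100 (CCC)
  85 contains 1×50 (L)
  35 contains 3×10 (XXX)
  5 contains 1×5 (V)

MMCCCLXXXV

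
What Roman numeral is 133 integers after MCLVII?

MCLVII = 1157
1157 + 133 = 1290

MCCXC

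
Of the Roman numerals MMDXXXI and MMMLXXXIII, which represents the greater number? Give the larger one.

MMDXXXI = 2531
MMMLXXXIII = 3083
3083 is larger

MMMLXXXIII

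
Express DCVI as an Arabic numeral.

DCVI: D=500, C=100, V=5, I=1
500 + 100 + 5 + 1 = 606

606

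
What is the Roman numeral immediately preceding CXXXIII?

CXXXIII = 133, so the previous integer is 133 - 1 = 132

CXXXII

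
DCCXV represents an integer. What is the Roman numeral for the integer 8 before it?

DCCXV = 715
715 - 8 = 707

DCCVII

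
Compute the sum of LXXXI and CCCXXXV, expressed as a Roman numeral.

LXXXI = 81
CCCXXXV = 335
81 + 335 = 416

CDXVI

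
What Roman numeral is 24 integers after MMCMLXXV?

MMCMLXXV = 2975
2975 + 24 = 2999

MMCMXCIX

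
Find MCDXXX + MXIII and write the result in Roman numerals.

MCDXXX = 1430
MXIII = 1013
1430 + 1013 = 2443

MMCDXLIII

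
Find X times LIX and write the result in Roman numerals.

X = 10
LIX = 59
10 × 59 = 590

DXC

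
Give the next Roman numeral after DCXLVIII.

DCXLVIII = 648, so the next integer is 648 + 1 = 649

DCXLIX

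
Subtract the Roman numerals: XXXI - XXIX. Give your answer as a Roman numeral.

XXXI = 31
XXIX = 29
31 - 29 = 2

II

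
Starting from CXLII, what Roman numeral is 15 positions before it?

CXLII = 142
142 - 15 = 127

CXXVII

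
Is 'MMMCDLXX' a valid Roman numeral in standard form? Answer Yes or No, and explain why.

'MMMCDLXX': Check the rules: uses only the symbols I, V, X, L, C, D, M; no symbol is repeated more than three times in a row; V, L and D each appear at most once; the only place a smaller symbol precedes a larger one is the allowed subtractive pair CD, the symbol right after such a pair (if any) is smaller than the pair's first symbol, and otherwise the values never increase from left to right. Value: M (1000) + M (1000) + M (1000) + CD (400) + L (50) + X (10) + X (10) = 3470. So it is a valid standard Roman numeral.

Yes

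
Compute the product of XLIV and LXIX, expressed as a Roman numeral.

XLIV = 44
LXIX = 69
44 × 69 = 3036

MMMXXXVI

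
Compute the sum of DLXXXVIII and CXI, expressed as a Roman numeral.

DLXXXVIII = 588
CXI = 111
588 + 111 = 699

DCXCIX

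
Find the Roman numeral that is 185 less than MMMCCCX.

MMMCCCX = 3310
3310 - 185 = 3125

MMMCXXV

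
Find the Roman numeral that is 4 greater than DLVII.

DLVII = 557
557 + 4 = 561

DLXI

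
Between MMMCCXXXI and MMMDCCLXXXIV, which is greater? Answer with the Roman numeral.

MMMCCXXXI = 3231
MMMDCCLXXXIV = 3784
3784 is larger

MMMDCCLXXXIV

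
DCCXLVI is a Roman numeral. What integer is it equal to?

DCCXLVI: D=500, C=100, C=100, XL=40, V=5, I=1
500 + 100 + 100 + 40 + 5 + 1 = 746

746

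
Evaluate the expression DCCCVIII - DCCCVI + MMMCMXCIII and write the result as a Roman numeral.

DCCCVIII = 808, DCCCVI = 806, MMMCMXCIII = 3993
808 - 806 = 2
2 + 3993 = 3995

MMMCMXCV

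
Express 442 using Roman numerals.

Convert 442 to Roman numerals:
  442 contains 1×400 (CD)
  42 contains 1×40 (XL)
  2 contains 2×1 (II)

CDXLII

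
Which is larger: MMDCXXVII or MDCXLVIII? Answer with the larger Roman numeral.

MMDCXXVII = 2627
MDCXLVIII = 1648
2627 is larger

MMDCXXVII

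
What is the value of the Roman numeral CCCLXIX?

CCCLXIX: C=100, C=100, C=100, L=50, X=10, IX=9
100 + 100 + 100 + 50 + 10 + 9 = 369

369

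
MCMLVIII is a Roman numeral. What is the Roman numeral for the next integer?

MCMLVIII = 1958, so the next integer is 1958 + 1 = 1959

MCMLIX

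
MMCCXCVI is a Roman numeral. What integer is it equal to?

MMCCXCVI: M=1000, M=1000, C=100, C=100, XC=90, V=5, I=1
1000 + 1000 + 100 + 100 + 90 + 5 + 1 = 2296

2296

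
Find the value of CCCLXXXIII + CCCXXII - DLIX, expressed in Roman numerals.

CCCLXXXIII = 383, CCCXXII = 322, DLIX = 559
383 + 322 = 705
705 - 559 = 146

CXLVI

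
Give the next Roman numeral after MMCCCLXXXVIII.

MMCCCLXXXVIII = 2388; next is 2389

MMCCCLXXXIX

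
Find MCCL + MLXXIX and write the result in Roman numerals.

MCCL = 1250
MLXXIX = 1079
1250 + 1079 = 2329

MMCCCXXIX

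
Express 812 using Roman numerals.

Convert 812 to Roman numerals:
  812 contains 1×500 (D)
  312 contains 3×100 (CCC)
  12 contains 1×10 (X)
  2 contains 2×1 (II)

DCCCXII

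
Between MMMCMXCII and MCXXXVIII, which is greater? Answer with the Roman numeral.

MMMCMXCII = 3992
MCXXXVIII = 1138
3992 is larger

MMMCMXCII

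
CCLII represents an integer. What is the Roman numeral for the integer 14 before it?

CCLII = 252
252 - 14 = 238

CCXXXVIII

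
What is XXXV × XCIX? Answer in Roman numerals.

XXXV = 35
XCIX = 99
35 × 99 = 3465

MMMCDLXV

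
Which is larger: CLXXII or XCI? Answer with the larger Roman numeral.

CLXXII = 172
XCI = 91
172 is larger

CLXXII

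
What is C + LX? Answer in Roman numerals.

C = 100
LX = 60
100 + 60 = 160

CLX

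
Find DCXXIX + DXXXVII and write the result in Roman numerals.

DCXXIX = 629
DXXXVII = 537
629 + 537 = 1166

MCLXVI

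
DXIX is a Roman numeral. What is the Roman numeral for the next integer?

DXIX = 519; next is 520

DXX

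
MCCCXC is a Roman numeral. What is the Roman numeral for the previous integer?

MCCCXC = 1390, so the previous integer is 1390 - 1 = 1389

MCCCLXXXIX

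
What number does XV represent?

XV: X=10, V=5
10 + 5 = 15

15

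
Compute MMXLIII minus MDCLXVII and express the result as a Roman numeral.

MMXLIII = 2043
MDCLXVII = 1667
2043 - 1667 = 376

CCCLXXVI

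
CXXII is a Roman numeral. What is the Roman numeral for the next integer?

CXXII = 122; next is 123

CXXIII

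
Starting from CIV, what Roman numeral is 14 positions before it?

CIV = 104
104 - 14 = 90

XC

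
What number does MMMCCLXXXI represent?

MMMCCLXXXI: M=1000, M=1000, M=1000, C=100, C=100, L=50, X=10, X=10, X=10, I=1
1000 + 1000 + 1000 + 100 + 100 + 50 + 10 + 10 + 10 + 1 = 3281

3281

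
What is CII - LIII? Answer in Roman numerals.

CII = 102
LIII = 53
102 - 53 = 49

XLIX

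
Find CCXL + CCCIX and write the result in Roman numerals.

CCXL = 240
CCCIX = 309
240 + 309 = 549

DXLIX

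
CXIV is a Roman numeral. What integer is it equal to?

CXIV: C=100, X=10, IV=4
100 + 10 + 4 = 114

114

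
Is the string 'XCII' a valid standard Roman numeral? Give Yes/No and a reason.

'XCII': Check the rules: uses only the symbols I, V, X, L, C, D, M; no symbol is repeated more than three times in a row; V, L and D each appear at most once; the only place a smaller symbol precedes a larger one is the allowed subtractive pair XC, the symbol right after such a pair (if any) is smaller than the pair's first symbol, and otherwise the values never increase from left to right. Value: XC (90) + I (1) + I (1) = 92. So it is a valid standard Roman numeral.

Yes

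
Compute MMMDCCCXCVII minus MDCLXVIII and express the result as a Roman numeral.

MMMDCCCXCVII = 3897
MDCLXVIII = 1668
3897 - 1668 = 2229

MMCCXXIX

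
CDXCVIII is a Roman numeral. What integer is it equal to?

CDXCVIII: CD=400, XC=90, V=5, I=1, I=1, I=1
400 + 90 + 5 + 1 + 1 + 1 = 498

498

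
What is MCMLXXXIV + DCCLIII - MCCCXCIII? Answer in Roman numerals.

MCMLXXXIV = 1984, DCCLIII = 753, MCCCXCIII = 1393
1984 + 753 = 2737
2737 - 1393 = 1344

MCCCXLIV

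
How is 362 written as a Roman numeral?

Convert 362 to Roman numerals:
  362 contains 3×100 (CCC)
  62 contains 1×50 (L)
  12 contains 1×10 (X)
  2 contains 2×1 (II)

CCCLXII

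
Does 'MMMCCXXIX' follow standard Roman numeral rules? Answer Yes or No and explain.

'MMMCCXXIX': Check the rules: uses only the symbols I, V, X, L, C, D, M; no symbol is repeated more than three times in a row; V, L and D each appear at most once; the only place a smaller symbol precedes a larger one is the allowed subtractive pair IX, the symbol right after such a pair (if any) is smaller than the pair's first symbol, and otherwise the values never increase from left to right. Value: M (1000) + M (1000) + M (1000) + C (100) + C (100) + X (10) + X (10) + IX (9) = 3229. So it is a valid standard Roman numeral.

Yes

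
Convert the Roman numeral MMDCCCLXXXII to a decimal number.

MMDCCCLXXXII: M=1000, M=1000, D=500, C=100, C=100, C=100, L=50, X=10, X=10, X=10, I=1, I=1
1000 + 1000 + 500 + 100 + 100 + 100 + 50 + 10 + 10 + 10 + 1 + 1 = 2882

2882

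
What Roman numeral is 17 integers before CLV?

CLV = 155
155 - 17 = 138

CXXXVIII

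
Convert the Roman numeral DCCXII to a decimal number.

DCCXII: D=500, C=100, C=100, X=10, I=1, I=1
500 + 100 + 100 + 10 + 1 + 1 = 712

712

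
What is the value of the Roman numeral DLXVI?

DLXVI: D=500, L=50, X=10, V=5, I=1
500 + 50 + 10 + 5 + 1 = 566

566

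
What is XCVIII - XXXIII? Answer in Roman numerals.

XCVIII = 98
XXXIII = 33
98 - 33 = 65

LXV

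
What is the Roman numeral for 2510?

Convert 2510 to Roman numerals:
  2510 contains 2×1000 (MM)
  510 contains 1×500 (D)
  10 contains 1×10 (X)

MMDX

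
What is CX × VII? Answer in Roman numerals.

CX = 110
VII = 7
110 × 7 = 770

DCCLXX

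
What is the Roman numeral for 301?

Convert 301 to Roman numerals:
  301 contains 3×100 (CCC)
  1 contains 1×1 (I)

CCCI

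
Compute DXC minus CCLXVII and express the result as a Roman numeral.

DXC = 590
CCLXVII = 267
590 - 267 = 323

CCCXXIII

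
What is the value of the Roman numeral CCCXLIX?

CCCXLIX: C=100, C=100, C=100, XL=40, IX=9
100 + 100 + 100 + 40 + 9 = 349

349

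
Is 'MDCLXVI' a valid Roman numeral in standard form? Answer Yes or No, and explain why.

'MDCLXVI': Check the rules: uses only the symbols I, V, X, L, C, D, M; no symbol is repeated more than three times in a row; V, L and D each appear at most once; no smaller symbol precedes a larger one (values never increase from left to right). Value: M (1000) + D (500) + C (100) + L (50) + X (10) + V (5) + I (1) = 1666. So it is a valid standard Roman numeral.

Yes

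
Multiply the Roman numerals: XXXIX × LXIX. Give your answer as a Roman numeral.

XXXIX = 39
LXIX = 69
39 × 69 = 2691

MMDCXCI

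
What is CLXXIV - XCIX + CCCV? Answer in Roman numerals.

CLXXIV = 174, XCIX = 99, CCCV = 305
174 - 99 = 75
75 + 305 = 380

CCCLXXX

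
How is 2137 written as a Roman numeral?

Convert 2137 to Roman numerals:
  2137 contains 2×1000 (MM)
  137 contains 1×100 (C)
  37 contains 3×10 (XXX)
  7 contains 1×5 (V)
  2 contains 2×1 (II)

MMCXXXVII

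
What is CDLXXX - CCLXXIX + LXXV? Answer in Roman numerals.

CDLXXX = 480, CCLXXIX = 279, LXXV = 75
480 - 279 = 201
201 + 75 = 276

CCLXXVI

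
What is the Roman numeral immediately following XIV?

XIV = 14; next is 15

XV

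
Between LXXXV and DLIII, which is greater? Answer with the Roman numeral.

LXXXV = 85
DLIII = 553
553 is larger

DLIII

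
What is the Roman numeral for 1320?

Convert 1320 to Roman numerals:
  1320 contains 1×1000 (M)
  320 contains 3×100 (CCC)
  20 contains 2×10 (XX)

MCCCXX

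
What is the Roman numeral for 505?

Convert 505 to Roman numerals:
  505 contains 1×500 (D)
  5 contains 1×5 (V)

DV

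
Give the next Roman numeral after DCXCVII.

DCXCVII = 697, so the next integer is 697 + 1 = 698

DCXCVIII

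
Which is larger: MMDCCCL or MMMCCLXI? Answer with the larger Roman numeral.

MMDCCCL = 2850
MMMCCLXI = 3261
3261 is larger

MMMCCLXI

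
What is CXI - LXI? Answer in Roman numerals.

CXI = 111
LXI = 61
111 - 61 = 50

L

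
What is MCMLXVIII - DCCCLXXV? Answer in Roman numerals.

MCMLXVIII = 1968
DCCCLXXV = 875
1968 - 875 = 1093

MXCIII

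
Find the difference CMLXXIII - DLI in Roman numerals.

CMLXXIII = 973
DLI = 551
973 - 551 = 422

CDXXII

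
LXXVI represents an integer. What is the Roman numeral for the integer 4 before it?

LXXVI = 76
76 - 4 = 72

LXXII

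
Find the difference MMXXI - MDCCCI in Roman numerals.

MMXXI = 2021
MDCCCI = 1801
2021 - 1801 = 220

CCXX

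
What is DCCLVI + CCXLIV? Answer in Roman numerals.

DCCLVI = 756
CCXLIV = 244
756 + 244 = 1000

M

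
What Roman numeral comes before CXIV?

CXIV = 114, so the previous integer is 114 - 1 = 113

CXIII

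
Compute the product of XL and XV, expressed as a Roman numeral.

XL = 40
XV = 15
40 × 15 = 600

DC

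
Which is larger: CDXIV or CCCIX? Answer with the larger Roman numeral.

CDXIV = 414
CCCIX = 309
414 is larger

CDXIV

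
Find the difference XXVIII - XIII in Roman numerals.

XXVIII = 28
XIII = 13
28 - 13 = 15

XV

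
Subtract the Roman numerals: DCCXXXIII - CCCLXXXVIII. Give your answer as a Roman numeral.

DCCXXXIII = 733
CCCLXXXVIII = 388
733 - 388 = 345

CCCXLV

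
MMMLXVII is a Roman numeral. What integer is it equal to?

MMMLXVII: M=1000, M=1000, M=1000, L=50, X=10, V=5, I=1, I=1
1000 + 1000 + 1000 + 50 + 10 + 5 + 1 + 1 = 3067

3067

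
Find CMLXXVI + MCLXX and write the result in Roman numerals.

CMLXXVI = 976
MCLXX = 1170
976 + 1170 = 2146

MMCXLVI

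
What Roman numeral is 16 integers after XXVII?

XXVII = 27
27 + 16 = 43

XLIII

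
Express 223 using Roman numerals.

Convert 223 to Roman numerals:
  223 contains 2×100 (CC)
  23 contains 2×10 (XX)
  3 contains 3×1 (III)

CCXXIII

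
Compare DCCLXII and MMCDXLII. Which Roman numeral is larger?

DCCLXII = 762
MMCDXLII = 2442
2442 is larger

MMCDXLII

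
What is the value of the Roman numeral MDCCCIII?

MDCCCIII: M=1000, D=500, C=100, C=100, C=100, I=1, I=1, I=1
1000 + 500 + 100 + 100 + 100 + 1 + 1 + 1 = 1803

1803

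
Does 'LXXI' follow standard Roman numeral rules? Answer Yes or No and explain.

'LXXI': Check the rules: uses only the symbols I, V, X, L, C, D, M; no symbol is repeated more than three times in a row; V, L and D each appear at most once; no smaller symbol precedes a larger one (values never increase from left to right). Value: L (50) + X (10) + X (10) + I (1) = 71. So it is a valid standard Roman numeral.

Yes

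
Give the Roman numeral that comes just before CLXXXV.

CLXXXV = 185, so the previous integer is 185 - 1 = 184

CLXXXIV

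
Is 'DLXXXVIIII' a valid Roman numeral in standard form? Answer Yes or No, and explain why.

'DLXXXVIIII': More than 3 consecutive I's

No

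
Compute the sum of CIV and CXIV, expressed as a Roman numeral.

CIV = 104
CXIV = 114
104 + 114 = 218

CCXVIII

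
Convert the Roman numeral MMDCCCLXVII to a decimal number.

MMDCCCLXVII: M=1000, M=1000, D=500, C=100, C=100, C=100, L=50, X=10, V=5, I=1, I=1
1000 + 1000 + 500 + 100 + 100 + 100 + 50 + 10 + 5 + 1 + 1 = 2867

2867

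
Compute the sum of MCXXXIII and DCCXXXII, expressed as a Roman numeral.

MCXXXIII = 1133
DCCXXXII = 732
1133 + 732 = 1865

MDCCCLXV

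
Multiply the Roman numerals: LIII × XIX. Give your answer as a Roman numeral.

LIII = 53
XIX = 19
53 × 19 = 1007

MVII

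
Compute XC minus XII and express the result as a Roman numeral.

XC = 90
XII = 12
90 - 12 = 78

LXXVIII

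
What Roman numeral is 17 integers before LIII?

LIII = 53
53 - 17 = 36

XXXVI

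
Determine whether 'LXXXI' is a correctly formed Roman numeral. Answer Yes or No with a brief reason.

'LXXXI': Check the rules: uses only the symbols I, V, X, L, C, D, M; no symbol is repeated more than three times in a row; V, L and D each appear at most once; no smaller symbol precedes a larger one (values never increase from left to right). Value: L (50) + X (10) + X (10) + X (10) + I (1) = 81. So it is a valid standard Roman numeral.

Yes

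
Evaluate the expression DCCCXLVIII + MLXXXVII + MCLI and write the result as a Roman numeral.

DCCCXLVIII = 848, MLXXXVII = 1087, MCLI = 1151
848 + 1087 = 1935
1935 + 1151 = 3086

MMMLXXXVI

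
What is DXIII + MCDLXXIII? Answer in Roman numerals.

DXIII = 513
MCDLXXIII = 1473
513 + 1473 = 1986

MCMLXXXVI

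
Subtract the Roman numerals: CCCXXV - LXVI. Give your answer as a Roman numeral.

CCCXXV = 325
LXVI = 66
325 - 66 = 259

CCLIX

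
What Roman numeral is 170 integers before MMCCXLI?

MMCCXLI = 2241
2241 - 170 = 2071

MMLXXI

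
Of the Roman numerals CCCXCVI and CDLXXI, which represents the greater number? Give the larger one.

CCCXCVI = 396
CDLXXI = 471
471 is larger

CDLXXI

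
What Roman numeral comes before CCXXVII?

CCXXVII = 227; previous is 226

CCXXVI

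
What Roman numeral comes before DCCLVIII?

DCCLVIII = 758; previous is 757

DCCLVII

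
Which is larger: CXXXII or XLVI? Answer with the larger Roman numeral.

CXXXII = 132
XLVI = 46
132 is larger

CXXXII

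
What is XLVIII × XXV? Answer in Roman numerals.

XLVIII = 48
XXV = 25
48 × 25 = 1200

MCC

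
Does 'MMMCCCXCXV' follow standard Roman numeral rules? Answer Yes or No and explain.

'MMMCCCXCXV': X cannot come right after the subtractive pair XC: once X is subtracted in XC, the next symbol must be smaller than X

No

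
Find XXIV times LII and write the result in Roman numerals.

XXIV = 24
LII = 52
24 × 52 = 1248

MCCXLVIII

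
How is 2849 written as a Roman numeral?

Convert 2849 to Roman numerals:
  2849 contains 2×1000 (MM)
  849 contains 1×500 (D)
  349 contains 3×100 (CCC)
  49 contains 1×40 (XL)
  9 contains 1×9 (IX)

MMDCCCXLIX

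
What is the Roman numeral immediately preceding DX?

DX = 510; previous is 509

DIX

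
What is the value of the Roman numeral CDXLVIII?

CDXLVIII: CD=400, XL=40, V=5, I=1, I=1, I=1
400 + 40 + 5 + 1 + 1 + 1 = 448

448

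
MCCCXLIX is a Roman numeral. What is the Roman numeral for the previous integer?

MCCCXLIX = 1349, so the previous integer is 1349 - 1 = 1348

MCCCXLVIII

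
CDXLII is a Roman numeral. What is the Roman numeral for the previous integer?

CDXLII = 442; previous is 441

CDXLI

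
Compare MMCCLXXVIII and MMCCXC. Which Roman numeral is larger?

MMCCLXXVIII = 2278
MMCCXC = 2290
2290 is larger

MMCCXC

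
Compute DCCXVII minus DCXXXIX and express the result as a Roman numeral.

DCCXVII = 717
DCXXXIX = 639
717 - 639 = 78

LXXVIII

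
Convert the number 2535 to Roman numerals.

Convert 2535 to Roman numerals:
  2535 contains 2×1000 (MM)
  535 contains 1×500 (D)
  35 contains 3×10 (XXX)
  5 contains 1×5 (V)

MMDXXXV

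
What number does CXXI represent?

CXXI: C=100, X=10, X=10, I=1
100 + 10 + 10 + 1 = 121

121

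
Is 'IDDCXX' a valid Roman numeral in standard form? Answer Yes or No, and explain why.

'IDDCXX': D should not appear more than once

No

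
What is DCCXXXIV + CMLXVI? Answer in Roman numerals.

DCCXXXIV = 734
CMLXVI = 966
734 + 966 = 1700

MDCC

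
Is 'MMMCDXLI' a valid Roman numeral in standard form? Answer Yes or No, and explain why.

'MMMCDXLI': Check the rules: uses only the symbols I, V, X, L, C, D, M; no symbol is repeated more than three times in a row; V, L and D each appear at most once; the only places a smaller symbol precedes a larger one are the allowed subtractive pairs CD, XL, the symbol right after such a pair (if any) is smaller than the pair's first symbol, and otherwise the values never increase from left to right. Value: M (1000) + M (1000) + M (1000) + CD (400) + XL (40) + I (1) = 3441. So it is a valid standard Roman numeral.

Yes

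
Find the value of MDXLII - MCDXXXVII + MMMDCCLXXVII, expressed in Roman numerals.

MDXLII = 1542, MCDXXXVII = 1437, MMMDCCLXXVII = 3777
1542 - 1437 = 105
105 + 3777 = 3882

MMMDCCCLXXXII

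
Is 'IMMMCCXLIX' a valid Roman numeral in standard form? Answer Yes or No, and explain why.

'IMMMCCXLIX': Invalid subtractive combination: IM

No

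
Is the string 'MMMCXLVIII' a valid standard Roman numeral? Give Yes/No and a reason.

'MMMCXLVIII': Check the rules: uses only the symbols I, V, X, L, C, D, M; no symbol is repeated more than three times in a row; V, L and D each appear at most once; the only place a smaller symbol precedes a larger one is the allowed subtractive pair XL, the symbol right after such a pair (if any) is smaller than the pair's first symbol, and otherwise the values never increase from left to right. Value: M (1000) + M (1000) + M (1000) + C (100) + XL (40) + V (5) + I (1) + I (1) + I (1) = 3148. So it is a valid standard Roman numeral.

Yes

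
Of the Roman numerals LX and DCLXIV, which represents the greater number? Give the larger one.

LX = 60
DCLXIV = 664
664 is larger

DCLXIV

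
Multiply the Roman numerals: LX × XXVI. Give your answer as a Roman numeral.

LX = 60
XXVI = 26
60 × 26 = 1560

MDLX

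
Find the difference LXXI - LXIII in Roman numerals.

LXXI = 71
LXIII = 63
71 - 63 = 8

VIII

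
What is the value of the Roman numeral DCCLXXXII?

DCCLXXXII: D=500, C=100, C=100, L=50, X=10, X=10, X=10, I=1, I=1
500 + 100 + 100 + 50 + 10 + 10 + 10 + 1 + 1 = 782

782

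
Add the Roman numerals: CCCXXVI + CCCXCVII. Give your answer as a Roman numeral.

CCCXXVI = 326
CCCXCVII = 397
326 + 397 = 723

DCCXXIII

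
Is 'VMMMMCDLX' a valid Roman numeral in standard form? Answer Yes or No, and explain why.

'VMMMMCDLX': More than 3 consecutive M's

No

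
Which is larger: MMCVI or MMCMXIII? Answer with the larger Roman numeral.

MMCVI = 2106
MMCMXIII = 2913
2913 is larger

MMCMXIII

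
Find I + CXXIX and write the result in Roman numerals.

I = 1
CXXIX = 129
1 + 129 = 130

CXXX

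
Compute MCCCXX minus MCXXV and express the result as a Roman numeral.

MCCCXX = 1320
MCXXV = 1125
1320 - 1125 = 195

CXCV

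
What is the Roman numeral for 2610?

Convert 2610 to Roman numerals:
  2610 contains 2×1000 (MM)
  610 contains 1×500 (D)
  110 contains 1×100 (C)
  10 contains 1×10 (X)

MMDCX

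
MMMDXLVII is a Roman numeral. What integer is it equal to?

MMMDXLVII: M=1000, M=1000, M=1000, D=500, XL=40, V=5, I=1, I=1
1000 + 1000 + 1000 + 500 + 40 + 5 + 1 + 1 = 3547

3547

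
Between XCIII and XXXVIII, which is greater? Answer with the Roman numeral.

XCIII = 93
XXXVIII = 38
93 is larger

XCIII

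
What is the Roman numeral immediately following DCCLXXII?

DCCLXXII = 772, so the next integer is 772 + 1 = 773

DCCLXXIII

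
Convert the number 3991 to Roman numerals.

Convert 3991 to Roman numerals:
  3991 contains 3×1000 (MMM)
  991 contains 1×900 (CM)
  91 contains 1×90 (XC)
  1 contains 1×1 (I)

MMMCMXCI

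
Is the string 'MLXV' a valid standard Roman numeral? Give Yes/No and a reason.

'MLXV': Check the rules: uses only the symbols I, V, X, L, C, D, M; no symbol is repeated more than three times in a row; V, L and D each appear at most once; no smaller symbol precedes a larger one (values never increase from left to right). Value: M (1000) + L (50) + X (10) + V (5) = 1065. So it is a valid standard Roman numeral.

Yes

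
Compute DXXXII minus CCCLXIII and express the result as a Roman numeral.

DXXXII = 532
CCCLXIII = 363
532 - 363 = 169

CLXIX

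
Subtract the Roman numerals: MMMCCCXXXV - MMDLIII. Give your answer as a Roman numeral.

MMMCCCXXXV = 3335
MMDLIII = 2553
3335 - 2553 = 782

DCCLXXXII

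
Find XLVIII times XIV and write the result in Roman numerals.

XLVIII = 48
XIV = 14
48 × 14 = 672

DCLXXII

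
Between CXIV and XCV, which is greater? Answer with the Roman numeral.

CXIV = 114
XCV = 95
114 is larger

CXIV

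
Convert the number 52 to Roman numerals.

Convert 52 to Roman numerals:
  52 contains 1×50 (L)
  2 contains 2×1 (II)

LII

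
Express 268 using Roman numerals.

Convert 268 to Roman numerals:
  268 contains 2×100 (CC)
  68 contains 1×50 (L)
  18 contains 1×10 (X)
  8 contains 1×5 (V)
  3 contains 3×1 (III)

CCLXVIII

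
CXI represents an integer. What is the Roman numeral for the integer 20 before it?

CXI = 111
111 - 20 = 91

XCI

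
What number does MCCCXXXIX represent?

MCCCXXXIX: M=1000, C=100, C=100, C=100, X=10, X=10, X=10, IX=9
1000 + 100 + 100 + 100 + 10 + 10 + 10 + 9 = 1339

1339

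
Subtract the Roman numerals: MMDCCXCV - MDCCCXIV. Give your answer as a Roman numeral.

MMDCCXCV = 2795
MDCCCXIV = 1814
2795 - 1814 = 981

CMLXXXI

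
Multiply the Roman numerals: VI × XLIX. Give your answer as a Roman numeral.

VI = 6
XLIX = 49
6 × 49 = 294

CCXCIV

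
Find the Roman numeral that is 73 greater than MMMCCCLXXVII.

MMMCCCLXXVII = 3377
3377 + 73 = 3450

MMMCDL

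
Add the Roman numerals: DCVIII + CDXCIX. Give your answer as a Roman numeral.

DCVIII = 608
CDXCIX = 499
608 + 499 = 1107

MCVII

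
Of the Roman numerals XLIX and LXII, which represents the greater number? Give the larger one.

XLIX = 49
LXII = 62
62 is larger

LXII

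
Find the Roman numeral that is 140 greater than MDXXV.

MDXXV = 1525
1525 + 140 = 1665

MDCLXV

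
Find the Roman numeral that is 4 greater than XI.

XI = 11
11 + 4 = 15

XV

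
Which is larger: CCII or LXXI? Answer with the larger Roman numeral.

CCII = 202
LXXI = 71
202 is larger

CCII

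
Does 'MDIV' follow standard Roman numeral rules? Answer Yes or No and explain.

'MDIV': Check the rules: uses only the symbols I, V, X, L, C, D, M; no symbol is repeated more than three times in a row; V, L and D each appear at most once; the only place a smaller symbol precedes a larger one is the allowed subtractive pair IV, the symbol right after such a pair (if any) is smaller than the pair's first symbol, and otherwise the values never increase from left to right. Value: M (1000) + D (500) + IV (4) = 1504. So it is a valid standard Roman numeral.

Yes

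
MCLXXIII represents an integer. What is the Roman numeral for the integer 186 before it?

MCLXXIII = 1173
1173 - 186 = 987

CMLXXXVII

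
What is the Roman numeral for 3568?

Convert 3568 to Roman numerals:
  3568 contains 3×1000 (MMM)
  568 contains 1×500 (D)
  68 contains 1×50 (L)
  18 contains 1×10 (X)
  8 contains 1×5 (V)
  3 contains 3×1 (III)

MMMDLXVIII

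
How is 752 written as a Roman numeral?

Convert 752 to Roman numerals:
  752 contains 1×500 (D)
  252 contains 2×100 (CC)
  52 contains 1×50 (L)
  2 contains 2×1 (II)

DCCLII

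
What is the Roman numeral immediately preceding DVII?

DVII = 507, so the previous integer is 507 - 1 = 506

DVI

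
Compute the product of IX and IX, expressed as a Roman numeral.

IX = 9
IX = 9
9 × 9 = 81

LXXXI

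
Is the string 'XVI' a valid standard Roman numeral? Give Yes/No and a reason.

'XVI': Check the rules: uses only the symbols I, V, X, L, C, D, M; no symbol is repeated more than three times in a row; V, L and D each appear at most once; no smaller symbol precedes a larger one (values never increase from left to right). Value: X (10) + V (5) + I (1) = 16. So it is a valid standard Roman numeral.

Yes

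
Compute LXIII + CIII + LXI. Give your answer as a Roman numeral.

LXIII = 63, CIII = 103, LXI = 61
63 + 103 = 166
166 + 61 = 227

CCXXVII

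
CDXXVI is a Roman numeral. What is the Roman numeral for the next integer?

CDXXVI = 426; next is 427

CDXXVII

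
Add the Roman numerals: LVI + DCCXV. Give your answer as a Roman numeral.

LVI = 56
DCCXV = 715
56 + 715 = 771

DCCLXXI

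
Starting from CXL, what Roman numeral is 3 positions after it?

CXL = 140
140 + 3 = 143

CXLIII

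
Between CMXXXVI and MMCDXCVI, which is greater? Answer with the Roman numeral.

CMXXXVI = 936
MMCDXCVI = 2496
2496 is larger

MMCDXCVI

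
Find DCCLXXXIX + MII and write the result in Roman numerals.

DCCLXXXIX = 789
MII = 1002
789 + 1002 = 1791

MDCCXCI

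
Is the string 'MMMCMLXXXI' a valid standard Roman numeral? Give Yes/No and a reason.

'MMMCMLXXXI': Check the rules: uses only the symbols I, V, X, L, C, D, M; no symbol is repeated more than three times in a row; V, L and D each appear at most once; the only place a smaller symbol precedes a larger one is the allowed subtractive pair CM, the symbol right after such a pair (if any) is smaller than the pair's first symbol, and otherwise the values never increase from left to right. Value: M (1000) + M (1000) + M (1000) + CM (900) + L (50) + X (10) + X (10) + X (10) + I (1) = 3981. So it is a valid standard Roman numeral.

Yes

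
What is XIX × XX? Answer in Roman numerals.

XIX = 19
XX = 20
19 × 20 = 380

CCCLXXX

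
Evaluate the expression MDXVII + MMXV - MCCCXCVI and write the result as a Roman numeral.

MDXVII = 1517, MMXV = 2015, MCCCXCVI = 1396
1517 + 2015 = 3532
3532 - 1396 = 2136

MMCXXXVI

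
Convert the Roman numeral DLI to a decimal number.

DLI: D=500, L=50, I=1
500 + 50 + 1 = 551

551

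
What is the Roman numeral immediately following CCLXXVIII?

CCLXXVIII = 278, so the next integer is 278 + 1 = 279

CCLXXIX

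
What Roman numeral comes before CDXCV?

CDXCV = 495, so the previous integer is 495 - 1 = 494

CDXCIV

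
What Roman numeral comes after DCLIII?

DCLIII = 653, so the next integer is 653 + 1 = 654

DCLIV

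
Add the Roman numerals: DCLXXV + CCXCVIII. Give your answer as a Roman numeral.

DCLXXV = 675
CCXCVIII = 298
675 + 298 = 973

CMLXXIII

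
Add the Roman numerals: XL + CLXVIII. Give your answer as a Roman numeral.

XL = 40
CLXVIII = 168
40 + 168 = 208

CCVIII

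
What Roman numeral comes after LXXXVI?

LXXXVI = 86, so the next integer is 86 + 1 = 87

LXXXVII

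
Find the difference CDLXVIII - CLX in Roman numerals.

CDLXVIII = 468
CLX = 160
468 - 160 = 308

CCCVIII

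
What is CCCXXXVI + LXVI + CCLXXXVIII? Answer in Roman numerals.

CCCXXXVI = 336, LXVI = 66, CCLXXXVIII = 288
336 + 66 = 402
402 + 288 = 690

DCXC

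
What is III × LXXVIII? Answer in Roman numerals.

III = 3
LXXVIII = 78
3 × 78 = 234

CCXXXIV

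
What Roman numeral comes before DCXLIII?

DCXLIII = 643; previous is 642

DCXLII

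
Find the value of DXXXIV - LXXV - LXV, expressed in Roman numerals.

DXXXIV = 534, LXXV = 75, LXV = 65
534 - 75 = 459
459 - 65 = 394

CCCXCIV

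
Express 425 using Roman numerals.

Convert 425 to Roman numerals:
  425 contains 1×400 (CD)
  25 contains 2×10 (XX)
  5 contains 1×5 (V)

CDXXV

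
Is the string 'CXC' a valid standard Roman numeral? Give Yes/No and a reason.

'CXC': Check the rules: uses only the symbols I, V, X, L, C, D, M; no symbol is repeated more than three times in a row; V, L and D each appear at most once; the only place a smaller symbol precedes a larger one is the allowed subtractive pair XC, the symbol right after such a pair (if any) is smaller than the pair's first symbol, and otherwise the values never increase from left to right. Value: C (100) + XC (90) = 190. So it is a valid standard Roman numeral.

Yes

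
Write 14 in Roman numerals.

Convert 14 to Roman numerals:
  14 contains 1×10 (X)
  4 contains 1×4 (IV)

XIV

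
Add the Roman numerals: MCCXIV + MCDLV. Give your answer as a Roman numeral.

MCCXIV = 1214
MCDLV = 1455
1214 + 1455 = 2669

MMDCLXIX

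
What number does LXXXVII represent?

LXXXVII: L=50, X=10, X=10, X=10, V=5, I=1, I=1
50 + 10 + 10 + 10 + 5 + 1 + 1 = 87

87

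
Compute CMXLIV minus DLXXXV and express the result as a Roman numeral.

CMXLIV = 944
DLXXXV = 585
944 - 585 = 359

CCCLIX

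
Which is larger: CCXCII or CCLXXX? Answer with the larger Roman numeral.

CCXCII = 292
CCLXXX = 280
292 is larger

CCXCII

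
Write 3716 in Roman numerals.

Convert 3716 to Roman numerals:
  3716 contains 3×1000 (MMM)
  716 contains 1×500 (D)
  216 contains 2×100 (CC)
  16 contains 1×10 (X)
  6 contains 1×5 (V)
  1 contains 1×1 (I)

MMMDCCXVI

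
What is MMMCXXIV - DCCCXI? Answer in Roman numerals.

MMMCXXIV = 3124
DCCCXI = 811
3124 - 811 = 2313

MMCCCXIII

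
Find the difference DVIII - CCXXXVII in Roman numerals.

DVIII = 508
CCXXXVII = 237
508 - 237 = 271

CCLXXI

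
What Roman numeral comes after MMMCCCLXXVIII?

MMMCCCLXXVIII = 3378, so the next integer is 3378 + 1 = 3379

MMMCCCLXXIX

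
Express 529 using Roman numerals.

Convert 529 to Roman numerals:
  529 contains 1×500 (D)
  29 contains 2×10 (XX)
  9 contains 1×9 (IX)

DXXIX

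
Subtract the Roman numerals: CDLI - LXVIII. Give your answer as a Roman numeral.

CDLI = 451
LXVIII = 68
451 - 68 = 383

CCCLXXXIII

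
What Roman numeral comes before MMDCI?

MMDCI = 2601; previous is 2600

MMDC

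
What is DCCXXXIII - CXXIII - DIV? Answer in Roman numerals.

DCCXXXIII = 733, CXXIII = 123, DIV = 504
733 - 123 = 610
610 - 504 = 106

CVI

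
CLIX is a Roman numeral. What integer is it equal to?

CLIX: C=100, L=50, IX=9
100 + 50 + 9 = 159

159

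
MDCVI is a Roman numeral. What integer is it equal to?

MDCVI: M=1000, D=500, C=100, V=5, I=1
1000 + 500 + 100 + 5 + 1 = 1606

1606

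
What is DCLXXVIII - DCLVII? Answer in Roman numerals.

DCLXXVIII = 678
DCLVII = 657
678 - 657 = 21

XXI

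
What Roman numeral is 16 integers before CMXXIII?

CMXXIII = 923
923 - 16 = 907

CMVII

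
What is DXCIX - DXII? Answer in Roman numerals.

DXCIX = 599
DXII = 512
599 - 512 = 87

LXXXVII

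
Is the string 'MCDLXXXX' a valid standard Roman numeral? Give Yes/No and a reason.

'MCDLXXXX': More than 3 consecutive X's

No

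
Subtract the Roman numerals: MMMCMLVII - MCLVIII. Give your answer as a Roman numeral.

MMMCMLVII = 3957
MCLVIII = 1158
3957 - 1158 = 2799

MMDCCXCIX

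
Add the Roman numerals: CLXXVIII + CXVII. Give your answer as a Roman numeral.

CLXXVIII = 178
CXVII = 117
178 + 117 = 295

CCXCV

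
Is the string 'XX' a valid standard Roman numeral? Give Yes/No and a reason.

'XX': Check the rules: uses only the symbols I, V, X, L, C, D, M; no symbol is repeated more than three times in a row; V, L and D each appear at most once; no smaller symbol precedes a larger one (values never increase from left to right). Value: X (10) + X (10) = 20. So it is a valid standard Roman numeral.

Yes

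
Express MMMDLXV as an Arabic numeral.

MMMDLXV: M=1000, M=1000, M=1000, D=500, L=50, X=10, V=5
1000 + 1000 + 1000 + 500 + 50 + 10 + 5 = 3565

3565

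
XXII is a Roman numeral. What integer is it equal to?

XXII: X=10, X=10, I=1, I=1
10 + 10 + 1 + 1 = 22

22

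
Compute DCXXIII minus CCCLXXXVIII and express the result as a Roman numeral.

DCXXIII = 623
CCCLXXXVIII = 388
623 - 388 = 235

CCXXXV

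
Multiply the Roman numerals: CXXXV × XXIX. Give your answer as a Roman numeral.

CXXXV = 135
XXIX = 29
135 × 29 = 3915

MMMCMXV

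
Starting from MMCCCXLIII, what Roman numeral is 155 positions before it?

MMCCCXLIII = 2343
2343 - 155 = 2188

MMCLXXXVIII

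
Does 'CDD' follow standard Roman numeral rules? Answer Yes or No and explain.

'CDD': D should not appear more than once

No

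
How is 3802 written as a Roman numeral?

Convert 3802 to Roman numerals:
  3802 contains 3×1000 (MMM)
  802 contains 1×500 (D)
  302 contains 3×100 (CCC)
  2 contains 2×1 (II)

MMMDCCCII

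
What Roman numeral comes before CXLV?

CXLV = 145; previous is 144

CXLIV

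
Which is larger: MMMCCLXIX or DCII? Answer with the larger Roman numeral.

MMMCCLXIX = 3269
DCII = 602
3269 is larger

MMMCCLXIX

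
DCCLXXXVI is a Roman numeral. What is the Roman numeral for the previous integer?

DCCLXXXVI = 786, so the previous integer is 786 - 1 = 785

DCCLXXXV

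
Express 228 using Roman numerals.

Convert 228 to Roman numerals:
  228 contains 2×100 (CC)
  28 contains 2×10 (XX)
  8 contains 1×5 (V)
  3 contains 3×1 (III)

CCXXVIII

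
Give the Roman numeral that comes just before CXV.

CXV = 115; previous is 114

CXIV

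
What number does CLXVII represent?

CLXVII: C=100, L=50, X=10, V=5, I=1, I=1
100 + 50 + 10 + 5 + 1 + 1 = 167

167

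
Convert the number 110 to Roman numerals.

Convert 110 to Roman numerals:
  110 contains 1×100 (C)
  10 contains 1×10 (X)

CX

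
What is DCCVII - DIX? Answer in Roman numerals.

DCCVII = 707
DIX = 509
707 - 509 = 198

CXCVIII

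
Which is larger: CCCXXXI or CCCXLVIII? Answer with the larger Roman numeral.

CCCXXXI = 331
CCCXLVIII = 348
348 is larger

CCCXLVIII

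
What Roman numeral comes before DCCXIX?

DCCXIX = 719, so the previous integer is 719 - 1 = 718

DCCXVIII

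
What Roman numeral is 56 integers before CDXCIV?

CDXCIV = 494
494 - 56 = 438

CDXXXVIII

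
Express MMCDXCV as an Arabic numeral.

MMCDXCV: M=1000, M=1000, CD=400, XC=90, V=5
1000 + 1000 + 400 + 90 + 5 = 2495

2495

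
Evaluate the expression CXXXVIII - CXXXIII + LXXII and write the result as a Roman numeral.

CXXXVIII = 138, CXXXIII = 133, LXXII = 72
138 - 133 = 5
5 + 72 = 77

LXXVII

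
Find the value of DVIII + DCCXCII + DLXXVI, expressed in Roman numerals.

DVIII = 508, DCCXCII = 792, DLXXVI = 576
508 + 792 = 1300
1300 + 576 = 1876

MDCCCLXXVI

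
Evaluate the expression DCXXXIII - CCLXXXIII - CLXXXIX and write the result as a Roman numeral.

DCXXXIII = 633, CCLXXXIII = 283, CLXXXIX = 189
633 - 283 = 350
350 - 189 = 161

CLXI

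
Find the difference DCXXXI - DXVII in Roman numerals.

DCXXXI = 631
DXVII = 517
631 - 517 = 114

CXIV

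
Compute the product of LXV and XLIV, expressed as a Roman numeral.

LXV = 65
XLIV = 44
65 × 44 = 2860

MMDCCCLX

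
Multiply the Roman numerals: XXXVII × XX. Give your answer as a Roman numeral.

XXXVII = 37
XX = 20
37 × 20 = 740

DCCXL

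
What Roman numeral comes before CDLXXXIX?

CDLXXXIX = 489; previous is 488

CDLXXXVIII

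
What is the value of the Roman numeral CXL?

CXL: C=100, XL=40
100 + 40 = 140

140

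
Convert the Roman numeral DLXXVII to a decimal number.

DLXXVII: D=500, L=50, X=10, X=10, V=5, I=1, I=1
500 + 50 + 10 + 10 + 5 + 1 + 1 = 577

577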